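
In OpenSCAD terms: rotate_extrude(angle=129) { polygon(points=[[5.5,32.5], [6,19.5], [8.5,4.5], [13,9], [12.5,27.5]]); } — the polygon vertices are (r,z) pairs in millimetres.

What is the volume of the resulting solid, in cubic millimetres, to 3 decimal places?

Volume = 3078.329 mm³

Profile (r,z), 5 vertices: (5.5,32.5) (6,19.5) (8.5,4.5) (13,9) (12.5,27.5)
edge 0: (5.5,32.5)→(6,19.5)  cross = 5.5·19.5 − 6·32.5 = -87.7500; (r_i+r_j)·cross = 11.5·-87.7500 = -1009.1250
edge 1: (6,19.5)→(8.5,4.5)  cross = 6·4.5 − 8.5·19.5 = -138.7500; (r_i+r_j)·cross = 14.5·-138.7500 = -2011.8750
edge 2: (8.5,4.5)→(13,9)  cross = 8.5·9 − 13·4.5 = 18.0000; (r_i+r_j)·cross = 21.5·18.0000 = 387.0000
edge 3: (13,9)→(12.5,27.5)  cross = 13·27.5 − 12.5·9 = 245.0000; (r_i+r_j)·cross = 25.5·245.0000 = 6247.5000
edge 4: (12.5,27.5)→(5.5,32.5)  cross = 12.5·32.5 − 5.5·27.5 = 255.0000; (r_i+r_j)·cross = 18·255.0000 = 4590.0000
Σcross = 291.5000 → A = |Σcross|/2 = 145.7500 mm²
Σ(r_i+r_j)·cross = 8203.5000 → first moment M = |Σ|/6 = 1367.2500
R_c = M/A = 1367.2500/145.7500 = 9.3808 mm
θ = 129° = 2.251475 rad
V = θ·R_c·A = 2.251475·9.3808·145.7500 = 3078.329 mm³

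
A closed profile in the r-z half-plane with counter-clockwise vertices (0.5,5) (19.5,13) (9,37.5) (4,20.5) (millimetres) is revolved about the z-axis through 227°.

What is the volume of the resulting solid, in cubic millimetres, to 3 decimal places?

Volume = 10682.926 mm³

Profile (r,z), 4 vertices: (0.5,5) (19.5,13) (9,37.5) (4,20.5)
edge 0: (0.5,5)→(19.5,13)  cross = 0.5·13 − 19.5·5 = -91.0000; (r_i+r_j)·cross = 20·-91.0000 = -1820.0000
edge 1: (19.5,13)→(9,37.5)  cross = 19.5·37.5 − 9·13 = 614.2500; (r_i+r_j)·cross = 28.5·614.2500 = 17506.1250
edge 2: (9,37.5)→(4,20.5)  cross = 9·20.5 − 4·37.5 = 34.5000; (r_i+r_j)·cross = 13·34.5000 = 448.5000
edge 3: (4,20.5)→(0.5,5)  cross = 4·5 − 0.5·20.5 = 9.7500; (r_i+r_j)·cross = 4.5·9.7500 = 43.8750
Σcross = 567.5000 → A = |Σcross|/2 = 283.7500 mm²
Σ(r_i+r_j)·cross = 16178.5000 → first moment M = |Σ|/6 = 2696.4167
R_c = M/A = 2696.4167/283.7500 = 9.5028 mm
θ = 227° = 3.961897 rad
V = θ·R_c·A = 3.961897·9.5028·283.7500 = 10682.926 mm³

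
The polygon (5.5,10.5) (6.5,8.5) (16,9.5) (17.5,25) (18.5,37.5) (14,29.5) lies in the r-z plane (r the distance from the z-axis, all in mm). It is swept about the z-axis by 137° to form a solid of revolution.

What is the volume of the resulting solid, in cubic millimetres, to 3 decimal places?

Profile (r,z), 6 vertices: (5.5,10.5) (6.5,8.5) (16,9.5) (17.5,25) (18.5,37.5) (14,29.5)
edge 0: (5.5,10.5)→(6.5,8.5)  cross = 5.5·8.5 − 6.5·10.5 = -21.5000; (r_i+r_j)·cross = 12·-21.5000 = -258.0000
edge 1: (6.5,8.5)→(16,9.5)  cross = 6.5·9.5 − 16·8.5 = -74.2500; (r_i+r_j)·cross = 22.5·-74.2500 = -1670.6250
edge 2: (16,9.5)→(17.5,25)  cross = 16·25 − 17.5·9.5 = 233.7500; (r_i+r_j)·cross = 33.5·233.7500 = 7830.6250
edge 3: (17.5,25)→(18.5,37.5)  cross = 17.5·37.5 − 18.5·25 = 193.7500; (r_i+r_j)·cross = 36·193.7500 = 6975.0000
edge 4: (18.5,37.5)→(14,29.5)  cross = 18.5·29.5 − 14·37.5 = 20.7500; (r_i+r_j)·cross = 32.5·20.7500 = 674.3750
edge 5: (14,29.5)→(5.5,10.5)  cross = 14·10.5 − 5.5·29.5 = -15.2500; (r_i+r_j)·cross = 19.5·-15.2500 = -297.3750
Σcross = 337.2500 → A = |Σcross|/2 = 168.6250 mm²
Σ(r_i+r_j)·cross = 13254.0000 → first moment M = |Σ|/6 = 2209.0000
R_c = M/A = 2209.0000/168.6250 = 13.1001 mm
θ = 137° = 2.391101 rad
V = θ·R_c·A = 2.391101·13.1001·168.6250 = 5281.942 mm³

Volume = 5281.942 mm³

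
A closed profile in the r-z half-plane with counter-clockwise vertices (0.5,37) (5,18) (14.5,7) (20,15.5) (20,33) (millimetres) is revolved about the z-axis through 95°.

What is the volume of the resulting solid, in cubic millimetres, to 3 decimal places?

Profile (r,z), 5 vertices: (0.5,37) (5,18) (14.5,7) (20,15.5) (20,33)
edge 0: (0.5,37)→(5,18)  cross = 0.5·18 − 5·37 = -176.0000; (r_i+r_j)·cross = 5.5·-176.0000 = -968.0000
edge 1: (5,18)→(14.5,7)  cross = 5·7 − 14.5·18 = -226.0000; (r_i+r_j)·cross = 19.5·-226.0000 = -4407.0000
edge 2: (14.5,7)→(20,15.5)  cross = 14.5·15.5 − 20·7 = 84.7500; (r_i+r_j)·cross = 34.5·84.7500 = 2923.8750
edge 3: (20,15.5)→(20,33)  cross = 20·33 − 20·15.5 = 350.0000; (r_i+r_j)·cross = 40·350.0000 = 14000.0000
edge 4: (20,33)→(0.5,37)  cross = 20·37 − 0.5·33 = 723.5000; (r_i+r_j)·cross = 20.5·723.5000 = 14831.7500
Σcross = 756.2500 → A = |Σcross|/2 = 378.1250 mm²
Σ(r_i+r_j)·cross = 26380.6250 → first moment M = |Σ|/6 = 4396.7708
R_c = M/A = 4396.7708/378.1250 = 11.6278 mm
θ = 95° = 1.658063 rad
V = θ·R_c·A = 1.658063·11.6278·378.1250 = 7290.122 mm³

Volume = 7290.122 mm³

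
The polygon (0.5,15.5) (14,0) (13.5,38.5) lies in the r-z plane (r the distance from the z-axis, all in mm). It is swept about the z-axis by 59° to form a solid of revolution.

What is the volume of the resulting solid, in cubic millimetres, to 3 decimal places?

Volume = 2460.402 mm³

Profile (r,z), 3 vertices: (0.5,15.5) (14,0) (13.5,38.5)
edge 0: (0.5,15.5)→(14,0)  cross = 0.5·0 − 14·15.5 = -217.0000; (r_i+r_j)·cross = 14.5·-217.0000 = -3146.5000
edge 1: (14,0)→(13.5,38.5)  cross = 14·38.5 − 13.5·0 = 539.0000; (r_i+r_j)·cross = 27.5·539.0000 = 14822.5000
edge 2: (13.5,38.5)→(0.5,15.5)  cross = 13.5·15.5 − 0.5·38.5 = 190.0000; (r_i+r_j)·cross = 14·190.0000 = 2660.0000
Σcross = 512.0000 → A = |Σcross|/2 = 256.0000 mm²
Σ(r_i+r_j)·cross = 14336.0000 → first moment M = |Σ|/6 = 2389.3333
R_c = M/A = 2389.3333/256.0000 = 9.3333 mm
θ = 59° = 1.029744 rad
V = θ·R_c·A = 1.029744·9.3333·256.0000 = 2460.402 mm³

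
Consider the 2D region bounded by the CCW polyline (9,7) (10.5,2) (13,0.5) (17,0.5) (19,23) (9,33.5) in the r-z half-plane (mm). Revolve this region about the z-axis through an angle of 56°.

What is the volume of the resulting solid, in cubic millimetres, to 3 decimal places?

Volume = 3231.416 mm³

Profile (r,z), 6 vertices: (9,7) (10.5,2) (13,0.5) (17,0.5) (19,23) (9,33.5)
edge 0: (9,7)→(10.5,2)  cross = 9·2 − 10.5·7 = -55.5000; (r_i+r_j)·cross = 19.5·-55.5000 = -1082.2500
edge 1: (10.5,2)→(13,0.5)  cross = 10.5·0.5 − 13·2 = -20.7500; (r_i+r_j)·cross = 23.5·-20.7500 = -487.6250
edge 2: (13,0.5)→(17,0.5)  cross = 13·0.5 − 17·0.5 = -2.0000; (r_i+r_j)·cross = 30·-2.0000 = -60.0000
edge 3: (17,0.5)→(19,23)  cross = 17·23 − 19·0.5 = 381.5000; (r_i+r_j)·cross = 36·381.5000 = 13734.0000
edge 4: (19,23)→(9,33.5)  cross = 19·33.5 − 9·23 = 429.5000; (r_i+r_j)·cross = 28·429.5000 = 12026.0000
edge 5: (9,33.5)→(9,7)  cross = 9·7 − 9·33.5 = -238.5000; (r_i+r_j)·cross = 18·-238.5000 = -4293.0000
Σcross = 494.2500 → A = |Σcross|/2 = 247.1250 mm²
Σ(r_i+r_j)·cross = 19837.1250 → first moment M = |Σ|/6 = 3306.1875
R_c = M/A = 3306.1875/247.1250 = 13.3786 mm
θ = 56° = 0.977384 rad
V = θ·R_c·A = 0.977384·13.3786·247.1250 = 3231.416 mm³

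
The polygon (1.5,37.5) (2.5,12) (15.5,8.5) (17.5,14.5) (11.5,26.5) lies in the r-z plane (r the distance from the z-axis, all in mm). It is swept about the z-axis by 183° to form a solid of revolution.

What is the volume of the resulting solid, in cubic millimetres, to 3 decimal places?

Profile (r,z), 5 vertices: (1.5,37.5) (2.5,12) (15.5,8.5) (17.5,14.5) (11.5,26.5)
edge 0: (1.5,37.5)→(2.5,12)  cross = 1.5·12 − 2.5·37.5 = -75.7500; (r_i+r_j)·cross = 4·-75.7500 = -303.0000
edge 1: (2.5,12)→(15.5,8.5)  cross = 2.5·8.5 − 15.5·12 = -164.7500; (r_i+r_j)·cross = 18·-164.7500 = -2965.5000
edge 2: (15.5,8.5)→(17.5,14.5)  cross = 15.5·14.5 − 17.5·8.5 = 76.0000; (r_i+r_j)·cross = 33·76.0000 = 2508.0000
edge 3: (17.5,14.5)→(11.5,26.5)  cross = 17.5·26.5 − 11.5·14.5 = 297.0000; (r_i+r_j)·cross = 29·297.0000 = 8613.0000
edge 4: (11.5,26.5)→(1.5,37.5)  cross = 11.5·37.5 − 1.5·26.5 = 391.5000; (r_i+r_j)·cross = 13·391.5000 = 5089.5000
Σcross = 524.0000 → A = |Σcross|/2 = 262.0000 mm²
Σ(r_i+r_j)·cross = 12942.0000 → first moment M = |Σ|/6 = 2157.0000
R_c = M/A = 2157.0000/262.0000 = 8.2328 mm
θ = 183° = 3.193953 rad
V = θ·R_c·A = 3.193953·8.2328·262.0000 = 6889.356 mm³

Volume = 6889.356 mm³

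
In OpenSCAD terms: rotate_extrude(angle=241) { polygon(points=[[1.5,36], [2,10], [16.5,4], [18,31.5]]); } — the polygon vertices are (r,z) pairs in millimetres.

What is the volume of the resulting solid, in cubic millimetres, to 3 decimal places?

Volume = 16865.634 mm³

Profile (r,z), 4 vertices: (1.5,36) (2,10) (16.5,4) (18,31.5)
edge 0: (1.5,36)→(2,10)  cross = 1.5·10 − 2·36 = -57.0000; (r_i+r_j)·cross = 3.5·-57.0000 = -199.5000
edge 1: (2,10)→(16.5,4)  cross = 2·4 − 16.5·10 = -157.0000; (r_i+r_j)·cross = 18.5·-157.0000 = -2904.5000
edge 2: (16.5,4)→(18,31.5)  cross = 16.5·31.5 − 18·4 = 447.7500; (r_i+r_j)·cross = 34.5·447.7500 = 15447.3750
edge 3: (18,31.5)→(1.5,36)  cross = 18·36 − 1.5·31.5 = 600.7500; (r_i+r_j)·cross = 19.5·600.7500 = 11714.6250
Σcross = 834.5000 → A = |Σcross|/2 = 417.2500 mm²
Σ(r_i+r_j)·cross = 24058.0000 → first moment M = |Σ|/6 = 4009.6667
R_c = M/A = 4009.6667/417.2500 = 9.6097 mm
θ = 241° = 4.206243 rad
V = θ·R_c·A = 4.206243·9.6097·417.2500 = 16865.634 mm³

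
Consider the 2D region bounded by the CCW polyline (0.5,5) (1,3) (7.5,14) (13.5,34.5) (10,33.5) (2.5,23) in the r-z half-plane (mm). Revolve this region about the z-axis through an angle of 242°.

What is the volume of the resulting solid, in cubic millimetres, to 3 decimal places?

Volume = 4039.790 mm³

Profile (r,z), 6 vertices: (0.5,5) (1,3) (7.5,14) (13.5,34.5) (10,33.5) (2.5,23)
edge 0: (0.5,5)→(1,3)  cross = 0.5·3 − 1·5 = -3.5000; (r_i+r_j)·cross = 1.5·-3.5000 = -5.2500
edge 1: (1,3)→(7.5,14)  cross = 1·14 − 7.5·3 = -8.5000; (r_i+r_j)·cross = 8.5·-8.5000 = -72.2500
edge 2: (7.5,14)→(13.5,34.5)  cross = 7.5·34.5 − 13.5·14 = 69.7500; (r_i+r_j)·cross = 21·69.7500 = 1464.7500
edge 3: (13.5,34.5)→(10,33.5)  cross = 13.5·33.5 − 10·34.5 = 107.2500; (r_i+r_j)·cross = 23.5·107.2500 = 2520.3750
edge 4: (10,33.5)→(2.5,23)  cross = 10·23 − 2.5·33.5 = 146.2500; (r_i+r_j)·cross = 12.5·146.2500 = 1828.1250
edge 5: (2.5,23)→(0.5,5)  cross = 2.5·5 − 0.5·23 = 1.0000; (r_i+r_j)·cross = 3·1.0000 = 3.0000
Σcross = 312.2500 → A = |Σcross|/2 = 156.1250 mm²
Σ(r_i+r_j)·cross = 5738.7500 → first moment M = |Σ|/6 = 956.4583
R_c = M/A = 956.4583/156.1250 = 6.1262 mm
θ = 242° = 4.223697 rad
V = θ·R_c·A = 4.223697·6.1262·156.1250 = 4039.790 mm³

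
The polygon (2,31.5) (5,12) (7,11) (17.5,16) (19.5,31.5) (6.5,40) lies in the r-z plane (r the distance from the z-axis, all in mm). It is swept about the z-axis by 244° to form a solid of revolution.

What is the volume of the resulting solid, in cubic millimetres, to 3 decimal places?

Volume = 15341.175 mm³

Profile (r,z), 6 vertices: (2,31.5) (5,12) (7,11) (17.5,16) (19.5,31.5) (6.5,40)
edge 0: (2,31.5)→(5,12)  cross = 2·12 − 5·31.5 = -133.5000; (r_i+r_j)·cross = 7·-133.5000 = -934.5000
edge 1: (5,12)→(7,11)  cross = 5·11 − 7·12 = -29.0000; (r_i+r_j)·cross = 12·-29.0000 = -348.0000
edge 2: (7,11)→(17.5,16)  cross = 7·16 − 17.5·11 = -80.5000; (r_i+r_j)·cross = 24.5·-80.5000 = -1972.2500
edge 3: (17.5,16)→(19.5,31.5)  cross = 17.5·31.5 − 19.5·16 = 239.2500; (r_i+r_j)·cross = 37·239.2500 = 8852.2500
edge 4: (19.5,31.5)→(6.5,40)  cross = 19.5·40 − 6.5·31.5 = 575.2500; (r_i+r_j)·cross = 26·575.2500 = 14956.5000
edge 5: (6.5,40)→(2,31.5)  cross = 6.5·31.5 − 2·40 = 124.7500; (r_i+r_j)·cross = 8.5·124.7500 = 1060.3750
Σcross = 696.2500 → A = |Σcross|/2 = 348.1250 mm²
Σ(r_i+r_j)·cross = 21614.3750 → first moment M = |Σ|/6 = 3602.3958
R_c = M/A = 3602.3958/348.1250 = 10.3480 mm
θ = 244° = 4.258603 rad
V = θ·R_c·A = 4.258603·10.3480·348.1250 = 15341.175 mm³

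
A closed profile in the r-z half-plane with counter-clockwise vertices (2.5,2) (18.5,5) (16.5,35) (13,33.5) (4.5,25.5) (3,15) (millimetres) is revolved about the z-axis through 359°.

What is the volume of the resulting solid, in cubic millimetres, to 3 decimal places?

Volume = 26176.662 mm³

Profile (r,z), 6 vertices: (2.5,2) (18.5,5) (16.5,35) (13,33.5) (4.5,25.5) (3,15)
edge 0: (2.5,2)→(18.5,5)  cross = 2.5·5 − 18.5·2 = -24.5000; (r_i+r_j)·cross = 21·-24.5000 = -514.5000
edge 1: (18.5,5)→(16.5,35)  cross = 18.5·35 − 16.5·5 = 565.0000; (r_i+r_j)·cross = 35·565.0000 = 19775.0000
edge 2: (16.5,35)→(13,33.5)  cross = 16.5·33.5 − 13·35 = 97.7500; (r_i+r_j)·cross = 29.5·97.7500 = 2883.6250
edge 3: (13,33.5)→(4.5,25.5)  cross = 13·25.5 − 4.5·33.5 = 180.7500; (r_i+r_j)·cross = 17.5·180.7500 = 3163.1250
edge 4: (4.5,25.5)→(3,15)  cross = 4.5·15 − 3·25.5 = -9.0000; (r_i+r_j)·cross = 7.5·-9.0000 = -67.5000
edge 5: (3,15)→(2.5,2)  cross = 3·2 − 2.5·15 = -31.5000; (r_i+r_j)·cross = 5.5·-31.5000 = -173.2500
Σcross = 778.5000 → A = |Σcross|/2 = 389.2500 mm²
Σ(r_i+r_j)·cross = 25066.5000 → first moment M = |Σ|/6 = 4177.7500
R_c = M/A = 4177.7500/389.2500 = 10.7328 mm
θ = 359° = 6.265732 rad
V = θ·R_c·A = 6.265732·10.7328·389.2500 = 26176.662 mm³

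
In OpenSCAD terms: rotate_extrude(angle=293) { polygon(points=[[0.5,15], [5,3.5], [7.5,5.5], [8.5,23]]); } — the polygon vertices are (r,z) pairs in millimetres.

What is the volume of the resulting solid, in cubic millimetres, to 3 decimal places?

Volume = 2274.582 mm³

Profile (r,z), 4 vertices: (0.5,15) (5,3.5) (7.5,5.5) (8.5,23)
edge 0: (0.5,15)→(5,3.5)  cross = 0.5·3.5 − 5·15 = -73.2500; (r_i+r_j)·cross = 5.5·-73.2500 = -402.8750
edge 1: (5,3.5)→(7.5,5.5)  cross = 5·5.5 − 7.5·3.5 = 1.2500; (r_i+r_j)·cross = 12.5·1.2500 = 15.6250
edge 2: (7.5,5.5)→(8.5,23)  cross = 7.5·23 − 8.5·5.5 = 125.7500; (r_i+r_j)·cross = 16·125.7500 = 2012.0000
edge 3: (8.5,23)→(0.5,15)  cross = 8.5·15 − 0.5·23 = 116.0000; (r_i+r_j)·cross = 9·116.0000 = 1044.0000
Σcross = 169.7500 → A = |Σcross|/2 = 84.8750 mm²
Σ(r_i+r_j)·cross = 2668.7500 → first moment M = |Σ|/6 = 444.7917
R_c = M/A = 444.7917/84.8750 = 5.2405 mm
θ = 293° = 5.113815 rad
V = θ·R_c·A = 5.113815·5.2405·84.8750 = 2274.582 mm³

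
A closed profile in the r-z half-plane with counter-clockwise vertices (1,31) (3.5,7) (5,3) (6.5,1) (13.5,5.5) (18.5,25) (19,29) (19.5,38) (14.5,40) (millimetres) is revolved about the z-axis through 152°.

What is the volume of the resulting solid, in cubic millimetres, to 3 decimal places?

Profile (r,z), 9 vertices: (1,31) (3.5,7) (5,3) (6.5,1) (13.5,5.5) (18.5,25) (19,29) (19.5,38) (14.5,40)
edge 0: (1,31)→(3.5,7)  cross = 1·7 − 3.5·31 = -101.5000; (r_i+r_j)·cross = 4.5·-101.5000 = -456.7500
edge 1: (3.5,7)→(5,3)  cross = 3.5·3 − 5·7 = -24.5000; (r_i+r_j)·cross = 8.5·-24.5000 = -208.2500
edge 2: (5,3)→(6.5,1)  cross = 5·1 − 6.5·3 = -14.5000; (r_i+r_j)·cross = 11.5·-14.5000 = -166.7500
edge 3: (6.5,1)→(13.5,5.5)  cross = 6.5·5.5 − 13.5·1 = 22.2500; (r_i+r_j)·cross = 20·22.2500 = 445.0000
edge 4: (13.5,5.5)→(18.5,25)  cross = 13.5·25 − 18.5·5.5 = 235.7500; (r_i+r_j)·cross = 32·235.7500 = 7544.0000
edge 5: (18.5,25)→(19,29)  cross = 18.5·29 − 19·25 = 61.5000; (r_i+r_j)·cross = 37.5·61.5000 = 2306.2500
edge 6: (19,29)→(19.5,38)  cross = 19·38 − 19.5·29 = 156.5000; (r_i+r_j)·cross = 38.5·156.5000 = 6025.2500
edge 7: (19.5,38)→(14.5,40)  cross = 19.5·40 − 14.5·38 = 229.0000; (r_i+r_j)·cross = 34·229.0000 = 7786.0000
edge 8: (14.5,40)→(1,31)  cross = 14.5·31 − 1·40 = 409.5000; (r_i+r_j)·cross = 15.5·409.5000 = 6347.2500
Σcross = 974.0000 → A = |Σcross|/2 = 487.0000 mm²
Σ(r_i+r_j)·cross = 29622.0000 → first moment M = |Σ|/6 = 4937.0000
R_c = M/A = 4937.0000/487.0000 = 10.1376 mm
θ = 152° = 2.652900 rad
V = θ·R_c·A = 2.652900·10.1376·487.0000 = 13097.370 mm³

Volume = 13097.370 mm³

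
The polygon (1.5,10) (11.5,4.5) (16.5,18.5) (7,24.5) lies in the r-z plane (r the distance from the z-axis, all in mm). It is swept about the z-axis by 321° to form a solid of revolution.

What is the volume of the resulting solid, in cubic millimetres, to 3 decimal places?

Profile (r,z), 4 vertices: (1.5,10) (11.5,4.5) (16.5,18.5) (7,24.5)
edge 0: (1.5,10)→(11.5,4.5)  cross = 1.5·4.5 − 11.5·10 = -108.2500; (r_i+r_j)·cross = 13·-108.2500 = -1407.2500
edge 1: (11.5,4.5)→(16.5,18.5)  cross = 11.5·18.5 − 16.5·4.5 = 138.5000; (r_i+r_j)·cross = 28·138.5000 = 3878.0000
edge 2: (16.5,18.5)→(7,24.5)  cross = 16.5·24.5 − 7·18.5 = 274.7500; (r_i+r_j)·cross = 23.5·274.7500 = 6456.6250
edge 3: (7,24.5)→(1.5,10)  cross = 7·10 − 1.5·24.5 = 33.2500; (r_i+r_j)·cross = 8.5·33.2500 = 282.6250
Σcross = 338.2500 → A = |Σcross|/2 = 169.1250 mm²
Σ(r_i+r_j)·cross = 9210.0000 → first moment M = |Σ|/6 = 1535.0000
R_c = M/A = 1535.0000/169.1250 = 9.0761 mm
θ = 321° = 5.602507 rad
V = θ·R_c·A = 5.602507·9.0761·169.1250 = 8599.848 mm³

Volume = 8599.848 mm³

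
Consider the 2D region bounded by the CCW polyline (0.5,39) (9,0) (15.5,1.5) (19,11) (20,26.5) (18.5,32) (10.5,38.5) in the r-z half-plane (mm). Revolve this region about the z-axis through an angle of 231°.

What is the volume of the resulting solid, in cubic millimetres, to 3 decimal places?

Profile (r,z), 7 vertices: (0.5,39) (9,0) (15.5,1.5) (19,11) (20,26.5) (18.5,32) (10.5,38.5)
edge 0: (0.5,39)→(9,0)  cross = 0.5·0 − 9·39 = -351.0000; (r_i+r_j)·cross = 9.5·-351.0000 = -3334.5000
edge 1: (9,0)→(15.5,1.5)  cross = 9·1.5 − 15.5·0 = 13.5000; (r_i+r_j)·cross = 24.5·13.5000 = 330.7500
edge 2: (15.5,1.5)→(19,11)  cross = 15.5·11 − 19·1.5 = 142.0000; (r_i+r_j)·cross = 34.5·142.0000 = 4899.0000
edge 3: (19,11)→(20,26.5)  cross = 19·26.5 − 20·11 = 283.5000; (r_i+r_j)·cross = 39·283.5000 = 11056.5000
edge 4: (20,26.5)→(18.5,32)  cross = 20·32 − 18.5·26.5 = 149.7500; (r_i+r_j)·cross = 38.5·149.7500 = 5765.3750
edge 5: (18.5,32)→(10.5,38.5)  cross = 18.5·38.5 − 10.5·32 = 376.2500; (r_i+r_j)·cross = 29·376.2500 = 10911.2500
edge 6: (10.5,38.5)→(0.5,39)  cross = 10.5·39 − 0.5·38.5 = 390.2500; (r_i+r_j)·cross = 11·390.2500 = 4292.7500
Σcross = 1004.2500 → A = |Σcross|/2 = 502.1250 mm²
Σ(r_i+r_j)·cross = 33921.1250 → first moment M = |Σ|/6 = 5653.5208
R_c = M/A = 5653.5208/502.1250 = 11.2592 mm
θ = 231° = 4.031711 rad
V = θ·R_c·A = 4.031711·11.2592·502.1250 = 22793.360 mm³

Volume = 22793.360 mm³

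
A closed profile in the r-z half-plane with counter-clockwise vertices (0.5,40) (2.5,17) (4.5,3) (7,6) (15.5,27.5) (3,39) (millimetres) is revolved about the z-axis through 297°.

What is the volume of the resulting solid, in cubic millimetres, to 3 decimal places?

Profile (r,z), 6 vertices: (0.5,40) (2.5,17) (4.5,3) (7,6) (15.5,27.5) (3,39)
edge 0: (0.5,40)→(2.5,17)  cross = 0.5·17 − 2.5·40 = -91.5000; (r_i+r_j)·cross = 3·-91.5000 = -274.5000
edge 1: (2.5,17)→(4.5,3)  cross = 2.5·3 − 4.5·17 = -69.0000; (r_i+r_j)·cross = 7·-69.0000 = -483.0000
edge 2: (4.5,3)→(7,6)  cross = 4.5·6 − 7·3 = 6.0000; (r_i+r_j)·cross = 11.5·6.0000 = 69.0000
edge 3: (7,6)→(15.5,27.5)  cross = 7·27.5 − 15.5·6 = 99.5000; (r_i+r_j)·cross = 22.5·99.5000 = 2238.7500
edge 4: (15.5,27.5)→(3,39)  cross = 15.5·39 − 3·27.5 = 522.0000; (r_i+r_j)·cross = 18.5·522.0000 = 9657.0000
edge 5: (3,39)→(0.5,40)  cross = 3·40 − 0.5·39 = 100.5000; (r_i+r_j)·cross = 3.5·100.5000 = 351.7500
Σcross = 567.5000 → A = |Σcross|/2 = 283.7500 mm²
Σ(r_i+r_j)·cross = 11559.0000 → first moment M = |Σ|/6 = 1926.5000
R_c = M/A = 1926.5000/283.7500 = 6.7894 mm
θ = 297° = 5.183628 rad
V = θ·R_c·A = 5.183628·6.7894·283.7500 = 9986.259 mm³

Volume = 9986.259 mm³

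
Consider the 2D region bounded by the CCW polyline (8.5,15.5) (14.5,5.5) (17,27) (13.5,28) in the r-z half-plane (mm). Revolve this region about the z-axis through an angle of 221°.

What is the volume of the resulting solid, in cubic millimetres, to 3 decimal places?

Profile (r,z), 4 vertices: (8.5,15.5) (14.5,5.5) (17,27) (13.5,28)
edge 0: (8.5,15.5)→(14.5,5.5)  cross = 8.5·5.5 − 14.5·15.5 = -178.0000; (r_i+r_j)·cross = 23·-178.0000 = -4094.0000
edge 1: (14.5,5.5)→(17,27)  cross = 14.5·27 − 17·5.5 = 298.0000; (r_i+r_j)·cross = 31.5·298.0000 = 9387.0000
edge 2: (17,27)→(13.5,28)  cross = 17·28 − 13.5·27 = 111.5000; (r_i+r_j)·cross = 30.5·111.5000 = 3400.7500
edge 3: (13.5,28)→(8.5,15.5)  cross = 13.5·15.5 − 8.5·28 = -28.7500; (r_i+r_j)·cross = 22·-28.7500 = -632.5000
Σcross = 202.7500 → A = |Σcross|/2 = 101.3750 mm²
Σ(r_i+r_j)·cross = 8061.2500 → first moment M = |Σ|/6 = 1343.5417
R_c = M/A = 1343.5417/101.3750 = 13.2532 mm
θ = 221° = 3.857178 rad
V = θ·R_c·A = 3.857178·13.2532·101.3750 = 5182.279 mm³

Volume = 5182.279 mm³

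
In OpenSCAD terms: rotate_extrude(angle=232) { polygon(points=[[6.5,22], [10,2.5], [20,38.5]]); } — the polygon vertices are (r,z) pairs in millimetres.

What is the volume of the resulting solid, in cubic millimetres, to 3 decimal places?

Profile (r,z), 3 vertices: (6.5,22) (10,2.5) (20,38.5)
edge 0: (6.5,22)→(10,2.5)  cross = 6.5·2.5 − 10·22 = -203.7500; (r_i+r_j)·cross = 16.5·-203.7500 = -3361.8750
edge 1: (10,2.5)→(20,38.5)  cross = 10·38.5 − 20·2.5 = 335.0000; (r_i+r_j)·cross = 30·335.0000 = 10050.0000
edge 2: (20,38.5)→(6.5,22)  cross = 20·22 − 6.5·38.5 = 189.7500; (r_i+r_j)·cross = 26.5·189.7500 = 5028.3750
Σcross = 321.0000 → A = |Σcross|/2 = 160.5000 mm²
Σ(r_i+r_j)·cross = 11716.5000 → first moment M = |Σ|/6 = 1952.7500
R_c = M/A = 1952.7500/160.5000 = 12.1667 mm
θ = 232° = 4.049164 rad
V = θ·R_c·A = 4.049164·12.1667·160.5000 = 7907.005 mm³

Volume = 7907.005 mm³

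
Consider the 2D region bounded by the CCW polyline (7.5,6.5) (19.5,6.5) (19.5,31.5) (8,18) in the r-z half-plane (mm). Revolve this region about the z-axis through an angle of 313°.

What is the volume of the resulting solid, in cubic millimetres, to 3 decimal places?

Volume = 16700.481 mm³

Profile (r,z), 4 vertices: (7.5,6.5) (19.5,6.5) (19.5,31.5) (8,18)
edge 0: (7.5,6.5)→(19.5,6.5)  cross = 7.5·6.5 − 19.5·6.5 = -78.0000; (r_i+r_j)·cross = 27·-78.0000 = -2106.0000
edge 1: (19.5,6.5)→(19.5,31.5)  cross = 19.5·31.5 − 19.5·6.5 = 487.5000; (r_i+r_j)·cross = 39·487.5000 = 19012.5000
edge 2: (19.5,31.5)→(8,18)  cross = 19.5·18 − 8·31.5 = 99.0000; (r_i+r_j)·cross = 27.5·99.0000 = 2722.5000
edge 3: (8,18)→(7.5,6.5)  cross = 8·6.5 − 7.5·18 = -83.0000; (r_i+r_j)·cross = 15.5·-83.0000 = -1286.5000
Σcross = 425.5000 → A = |Σcross|/2 = 212.7500 mm²
Σ(r_i+r_j)·cross = 18342.5000 → first moment M = |Σ|/6 = 3057.0833
R_c = M/A = 3057.0833/212.7500 = 14.3694 mm
θ = 313° = 5.462881 rad
V = θ·R_c·A = 5.462881·14.3694·212.7500 = 16700.481 mm³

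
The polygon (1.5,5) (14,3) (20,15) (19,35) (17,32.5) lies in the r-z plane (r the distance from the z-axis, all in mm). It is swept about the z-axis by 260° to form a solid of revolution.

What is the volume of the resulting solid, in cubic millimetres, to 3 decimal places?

Volume = 16450.012 mm³

Profile (r,z), 5 vertices: (1.5,5) (14,3) (20,15) (19,35) (17,32.5)
edge 0: (1.5,5)→(14,3)  cross = 1.5·3 − 14·5 = -65.5000; (r_i+r_j)·cross = 15.5·-65.5000 = -1015.2500
edge 1: (14,3)→(20,15)  cross = 14·15 − 20·3 = 150.0000; (r_i+r_j)·cross = 34·150.0000 = 5100.0000
edge 2: (20,15)→(19,35)  cross = 20·35 − 19·15 = 415.0000; (r_i+r_j)·cross = 39·415.0000 = 16185.0000
edge 3: (19,35)→(17,32.5)  cross = 19·32.5 − 17·35 = 22.5000; (r_i+r_j)·cross = 36·22.5000 = 810.0000
edge 4: (17,32.5)→(1.5,5)  cross = 17·5 − 1.5·32.5 = 36.2500; (r_i+r_j)·cross = 18.5·36.2500 = 670.6250
Σcross = 558.2500 → A = |Σcross|/2 = 279.1250 mm²
Σ(r_i+r_j)·cross = 21750.3750 → first moment M = |Σ|/6 = 3625.0625
R_c = M/A = 3625.0625/279.1250 = 12.9872 mm
θ = 260° = 4.537856 rad
V = θ·R_c·A = 4.537856·12.9872·279.1250 = 16450.012 mm³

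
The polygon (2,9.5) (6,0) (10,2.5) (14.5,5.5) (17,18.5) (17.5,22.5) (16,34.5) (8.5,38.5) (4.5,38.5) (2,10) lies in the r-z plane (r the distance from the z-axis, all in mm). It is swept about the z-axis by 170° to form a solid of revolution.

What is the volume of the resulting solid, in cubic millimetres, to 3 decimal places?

Volume = 12678.184 mm³

Profile (r,z), 10 vertices: (2,9.5) (6,0) (10,2.5) (14.5,5.5) (17,18.5) (17.5,22.5) (16,34.5) (8.5,38.5) (4.5,38.5) (2,10)
edge 0: (2,9.5)→(6,0)  cross = 2·0 − 6·9.5 = -57.0000; (r_i+r_j)·cross = 8·-57.0000 = -456.0000
edge 1: (6,0)→(10,2.5)  cross = 6·2.5 − 10·0 = 15.0000; (r_i+r_j)·cross = 16·15.0000 = 240.0000
edge 2: (10,2.5)→(14.5,5.5)  cross = 10·5.5 − 14.5·2.5 = 18.7500; (r_i+r_j)·cross = 24.5·18.7500 = 459.3750
edge 3: (14.5,5.5)→(17,18.5)  cross = 14.5·18.5 − 17·5.5 = 174.7500; (r_i+r_j)·cross = 31.5·174.7500 = 5504.6250
edge 4: (17,18.5)→(17.5,22.5)  cross = 17·22.5 − 17.5·18.5 = 58.7500; (r_i+r_j)·cross = 34.5·58.7500 = 2026.8750
edge 5: (17.5,22.5)→(16,34.5)  cross = 17.5·34.5 − 16·22.5 = 243.7500; (r_i+r_j)·cross = 33.5·243.7500 = 8165.6250
edge 6: (16,34.5)→(8.5,38.5)  cross = 16·38.5 − 8.5·34.5 = 322.7500; (r_i+r_j)·cross = 24.5·322.7500 = 7907.3750
edge 7: (8.5,38.5)→(4.5,38.5)  cross = 8.5·38.5 − 4.5·38.5 = 154.0000; (r_i+r_j)·cross = 13·154.0000 = 2002.0000
edge 8: (4.5,38.5)→(2,10)  cross = 4.5·10 − 2·38.5 = -32.0000; (r_i+r_j)·cross = 6.5·-32.0000 = -208.0000
edge 9: (2,10)→(2,9.5)  cross = 2·9.5 − 2·10 = -1.0000; (r_i+r_j)·cross = 4·-1.0000 = -4.0000
Σcross = 897.7500 → A = |Σcross|/2 = 448.8750 mm²
Σ(r_i+r_j)·cross = 25637.8750 → first moment M = |Σ|/6 = 4272.9792
R_c = M/A = 4272.9792/448.8750 = 9.5193 mm
θ = 170° = 2.967060 rad
V = θ·R_c·A = 2.967060·9.5193·448.8750 = 12678.184 mm³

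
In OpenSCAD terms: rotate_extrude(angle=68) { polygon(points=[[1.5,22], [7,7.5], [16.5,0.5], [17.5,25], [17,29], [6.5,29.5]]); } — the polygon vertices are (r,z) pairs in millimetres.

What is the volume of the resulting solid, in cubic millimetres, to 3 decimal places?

Profile (r,z), 6 vertices: (1.5,22) (7,7.5) (16.5,0.5) (17.5,25) (17,29) (6.5,29.5)
edge 0: (1.5,22)→(7,7.5)  cross = 1.5·7.5 − 7·22 = -142.7500; (r_i+r_j)·cross = 8.5·-142.7500 = -1213.3750
edge 1: (7,7.5)→(16.5,0.5)  cross = 7·0.5 − 16.5·7.5 = -120.2500; (r_i+r_j)·cross = 23.5·-120.2500 = -2825.8750
edge 2: (16.5,0.5)→(17.5,25)  cross = 16.5·25 − 17.5·0.5 = 403.7500; (r_i+r_j)·cross = 34·403.7500 = 13727.5000
edge 3: (17.5,25)→(17,29)  cross = 17.5·29 − 17·25 = 82.5000; (r_i+r_j)·cross = 34.5·82.5000 = 2846.2500
edge 4: (17,29)→(6.5,29.5)  cross = 17·29.5 − 6.5·29 = 313.0000; (r_i+r_j)·cross = 23.5·313.0000 = 7355.5000
edge 5: (6.5,29.5)→(1.5,22)  cross = 6.5·22 − 1.5·29.5 = 98.7500; (r_i+r_j)·cross = 8·98.7500 = 790.0000
Σcross = 635.0000 → A = |Σcross|/2 = 317.5000 mm²
Σ(r_i+r_j)·cross = 20680.0000 → first moment M = |Σ|/6 = 3446.6667
R_c = M/A = 3446.6667/317.5000 = 10.8556 mm
θ = 68° = 1.186824 rad
V = θ·R_c·A = 1.186824·10.8556·317.5000 = 4090.586 mm³

Volume = 4090.586 mm³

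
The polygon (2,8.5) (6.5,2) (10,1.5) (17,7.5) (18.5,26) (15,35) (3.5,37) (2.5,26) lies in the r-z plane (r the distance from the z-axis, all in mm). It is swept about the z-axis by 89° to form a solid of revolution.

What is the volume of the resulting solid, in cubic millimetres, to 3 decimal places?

Profile (r,z), 8 vertices: (2,8.5) (6.5,2) (10,1.5) (17,7.5) (18.5,26) (15,35) (3.5,37) (2.5,26)
edge 0: (2,8.5)→(6.5,2)  cross = 2·2 − 6.5·8.5 = -51.2500; (r_i+r_j)·cross = 8.5·-51.2500 = -435.6250
edge 1: (6.5,2)→(10,1.5)  cross = 6.5·1.5 − 10·2 = -10.2500; (r_i+r_j)·cross = 16.5·-10.2500 = -169.1250
edge 2: (10,1.5)→(17,7.5)  cross = 10·7.5 − 17·1.5 = 49.5000; (r_i+r_j)·cross = 27·49.5000 = 1336.5000
edge 3: (17,7.5)→(18.5,26)  cross = 17·26 − 18.5·7.5 = 303.2500; (r_i+r_j)·cross = 35.5·303.2500 = 10765.3750
edge 4: (18.5,26)→(15,35)  cross = 18.5·35 − 15·26 = 257.5000; (r_i+r_j)·cross = 33.5·257.5000 = 8626.2500
edge 5: (15,35)→(3.5,37)  cross = 15·37 − 3.5·35 = 432.5000; (r_i+r_j)·cross = 18.5·432.5000 = 8001.2500
edge 6: (3.5,37)→(2.5,26)  cross = 3.5·26 − 2.5·37 = -1.5000; (r_i+r_j)·cross = 6·-1.5000 = -9.0000
edge 7: (2.5,26)→(2,8.5)  cross = 2.5·8.5 − 2·26 = -30.7500; (r_i+r_j)·cross = 4.5·-30.7500 = -138.3750
Σcross = 949.0000 → A = |Σcross|/2 = 474.5000 mm²
Σ(r_i+r_j)·cross = 27977.2500 → first moment M = |Σ|/6 = 4662.8750
R_c = M/A = 4662.8750/474.5000 = 9.8269 mm
θ = 89° = 1.553343 rad
V = θ·R_c·A = 1.553343·9.8269·474.5000 = 7243.044 mm³

Volume = 7243.044 mm³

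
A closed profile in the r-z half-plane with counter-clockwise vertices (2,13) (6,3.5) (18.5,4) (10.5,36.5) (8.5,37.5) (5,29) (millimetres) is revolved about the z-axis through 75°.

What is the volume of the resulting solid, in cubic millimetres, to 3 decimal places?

Volume = 4195.308 mm³

Profile (r,z), 6 vertices: (2,13) (6,3.5) (18.5,4) (10.5,36.5) (8.5,37.5) (5,29)
edge 0: (2,13)→(6,3.5)  cross = 2·3.5 − 6·13 = -71.0000; (r_i+r_j)·cross = 8·-71.0000 = -568.0000
edge 1: (6,3.5)→(18.5,4)  cross = 6·4 − 18.5·3.5 = -40.7500; (r_i+r_j)·cross = 24.5·-40.7500 = -998.3750
edge 2: (18.5,4)→(10.5,36.5)  cross = 18.5·36.5 − 10.5·4 = 633.2500; (r_i+r_j)·cross = 29·633.2500 = 18364.2500
edge 3: (10.5,36.5)→(8.5,37.5)  cross = 10.5·37.5 − 8.5·36.5 = 83.5000; (r_i+r_j)·cross = 19·83.5000 = 1586.5000
edge 4: (8.5,37.5)→(5,29)  cross = 8.5·29 − 5·37.5 = 59.0000; (r_i+r_j)·cross = 13.5·59.0000 = 796.5000
edge 5: (5,29)→(2,13)  cross = 5·13 − 2·29 = 7.0000; (r_i+r_j)·cross = 7·7.0000 = 49.0000
Σcross = 671.0000 → A = |Σcross|/2 = 335.5000 mm²
Σ(r_i+r_j)·cross = 19229.8750 → first moment M = |Σ|/6 = 3204.9792
R_c = M/A = 3204.9792/335.5000 = 9.5528 mm
θ = 75° = 1.308997 rad
V = θ·R_c·A = 1.308997·9.5528·335.5000 = 4195.308 mm³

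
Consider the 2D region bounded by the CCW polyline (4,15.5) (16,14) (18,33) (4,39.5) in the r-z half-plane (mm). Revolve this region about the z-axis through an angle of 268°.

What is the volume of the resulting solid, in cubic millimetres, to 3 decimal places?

Volume = 13653.571 mm³

Profile (r,z), 4 vertices: (4,15.5) (16,14) (18,33) (4,39.5)
edge 0: (4,15.5)→(16,14)  cross = 4·14 − 16·15.5 = -192.0000; (r_i+r_j)·cross = 20·-192.0000 = -3840.0000
edge 1: (16,14)→(18,33)  cross = 16·33 − 18·14 = 276.0000; (r_i+r_j)·cross = 34·276.0000 = 9384.0000
edge 2: (18,33)→(4,39.5)  cross = 18·39.5 − 4·33 = 579.0000; (r_i+r_j)·cross = 22·579.0000 = 12738.0000
edge 3: (4,39.5)→(4,15.5)  cross = 4·15.5 − 4·39.5 = -96.0000; (r_i+r_j)·cross = 8·-96.0000 = -768.0000
Σcross = 567.0000 → A = |Σcross|/2 = 283.5000 mm²
Σ(r_i+r_j)·cross = 17514.0000 → first moment M = |Σ|/6 = 2919.0000
R_c = M/A = 2919.0000/283.5000 = 10.2963 mm
θ = 268° = 4.677482 rad
V = θ·R_c·A = 4.677482·10.2963·283.5000 = 13653.571 mm³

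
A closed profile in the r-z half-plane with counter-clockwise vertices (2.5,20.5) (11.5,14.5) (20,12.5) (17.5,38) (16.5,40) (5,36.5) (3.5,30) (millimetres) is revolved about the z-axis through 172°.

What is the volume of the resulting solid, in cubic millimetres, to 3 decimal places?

Volume = 12106.430 mm³

Profile (r,z), 7 vertices: (2.5,20.5) (11.5,14.5) (20,12.5) (17.5,38) (16.5,40) (5,36.5) (3.5,30)
edge 0: (2.5,20.5)→(11.5,14.5)  cross = 2.5·14.5 − 11.5·20.5 = -199.5000; (r_i+r_j)·cross = 14·-199.5000 = -2793.0000
edge 1: (11.5,14.5)→(20,12.5)  cross = 11.5·12.5 − 20·14.5 = -146.2500; (r_i+r_j)·cross = 31.5·-146.2500 = -4606.8750
edge 2: (20,12.5)→(17.5,38)  cross = 20·38 − 17.5·12.5 = 541.2500; (r_i+r_j)·cross = 37.5·541.2500 = 20296.8750
edge 3: (17.5,38)→(16.5,40)  cross = 17.5·40 − 16.5·38 = 73.0000; (r_i+r_j)·cross = 34·73.0000 = 2482.0000
edge 4: (16.5,40)→(5,36.5)  cross = 16.5·36.5 − 5·40 = 402.2500; (r_i+r_j)·cross = 21.5·402.2500 = 8648.3750
edge 5: (5,36.5)→(3.5,30)  cross = 5·30 − 3.5·36.5 = 22.2500; (r_i+r_j)·cross = 8.5·22.2500 = 189.1250
edge 6: (3.5,30)→(2.5,20.5)  cross = 3.5·20.5 − 2.5·30 = -3.2500; (r_i+r_j)·cross = 6·-3.2500 = -19.5000
Σcross = 689.7500 → A = |Σcross|/2 = 344.8750 mm²
Σ(r_i+r_j)·cross = 24197.0000 → first moment M = |Σ|/6 = 4032.8333
R_c = M/A = 4032.8333/344.8750 = 11.6936 mm
θ = 172° = 3.001966 rad
V = θ·R_c·A = 3.001966·11.6936·344.8750 = 12106.430 mm³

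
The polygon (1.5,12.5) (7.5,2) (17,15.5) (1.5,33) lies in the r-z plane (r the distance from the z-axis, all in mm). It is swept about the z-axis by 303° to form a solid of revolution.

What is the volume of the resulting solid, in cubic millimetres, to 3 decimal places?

Volume = 9743.340 mm³

Profile (r,z), 4 vertices: (1.5,12.5) (7.5,2) (17,15.5) (1.5,33)
edge 0: (1.5,12.5)→(7.5,2)  cross = 1.5·2 − 7.5·12.5 = -90.7500; (r_i+r_j)·cross = 9·-90.7500 = -816.7500
edge 1: (7.5,2)→(17,15.5)  cross = 7.5·15.5 − 17·2 = 82.2500; (r_i+r_j)·cross = 24.5·82.2500 = 2015.1250
edge 2: (17,15.5)→(1.5,33)  cross = 17·33 − 1.5·15.5 = 537.7500; (r_i+r_j)·cross = 18.5·537.7500 = 9948.3750
edge 3: (1.5,33)→(1.5,12.5)  cross = 1.5·12.5 − 1.5·33 = -30.7500; (r_i+r_j)·cross = 3·-30.7500 = -92.2500
Σcross = 498.5000 → A = |Σcross|/2 = 249.2500 mm²
Σ(r_i+r_j)·cross = 11054.5000 → first moment M = |Σ|/6 = 1842.4167
R_c = M/A = 1842.4167/249.2500 = 7.3918 mm
θ = 303° = 5.288348 rad
V = θ·R_c·A = 5.288348·7.3918·249.2500 = 9743.340 mm³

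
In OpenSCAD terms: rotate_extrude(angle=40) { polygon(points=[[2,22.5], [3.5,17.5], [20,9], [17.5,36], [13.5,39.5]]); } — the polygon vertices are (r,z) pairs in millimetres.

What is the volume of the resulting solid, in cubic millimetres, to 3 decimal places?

Volume = 2701.159 mm³

Profile (r,z), 5 vertices: (2,22.5) (3.5,17.5) (20,9) (17.5,36) (13.5,39.5)
edge 0: (2,22.5)→(3.5,17.5)  cross = 2·17.5 − 3.5·22.5 = -43.7500; (r_i+r_j)·cross = 5.5·-43.7500 = -240.6250
edge 1: (3.5,17.5)→(20,9)  cross = 3.5·9 − 20·17.5 = -318.5000; (r_i+r_j)·cross = 23.5·-318.5000 = -7484.7500
edge 2: (20,9)→(17.5,36)  cross = 20·36 − 17.5·9 = 562.5000; (r_i+r_j)·cross = 37.5·562.5000 = 21093.7500
edge 3: (17.5,36)→(13.5,39.5)  cross = 17.5·39.5 − 13.5·36 = 205.2500; (r_i+r_j)·cross = 31·205.2500 = 6362.7500
edge 4: (13.5,39.5)→(2,22.5)  cross = 13.5·22.5 − 2·39.5 = 224.7500; (r_i+r_j)·cross = 15.5·224.7500 = 3483.6250
Σcross = 630.2500 → A = |Σcross|/2 = 315.1250 mm²
Σ(r_i+r_j)·cross = 23214.7500 → first moment M = |Σ|/6 = 3869.1250
R_c = M/A = 3869.1250/315.1250 = 12.2781 mm
θ = 40° = 0.698132 rad
V = θ·R_c·A = 0.698132·12.2781·315.1250 = 2701.159 mm³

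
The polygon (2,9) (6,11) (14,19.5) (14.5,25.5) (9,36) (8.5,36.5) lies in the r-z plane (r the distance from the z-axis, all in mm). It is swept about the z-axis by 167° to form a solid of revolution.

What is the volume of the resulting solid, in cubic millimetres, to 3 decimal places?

Volume = 4092.421 mm³

Profile (r,z), 6 vertices: (2,9) (6,11) (14,19.5) (14.5,25.5) (9,36) (8.5,36.5)
edge 0: (2,9)→(6,11)  cross = 2·11 − 6·9 = -32.0000; (r_i+r_j)·cross = 8·-32.0000 = -256.0000
edge 1: (6,11)→(14,19.5)  cross = 6·19.5 − 14·11 = -37.0000; (r_i+r_j)·cross = 20·-37.0000 = -740.0000
edge 2: (14,19.5)→(14.5,25.5)  cross = 14·25.5 − 14.5·19.5 = 74.2500; (r_i+r_j)·cross = 28.5·74.2500 = 2116.1250
edge 3: (14.5,25.5)→(9,36)  cross = 14.5·36 − 9·25.5 = 292.5000; (r_i+r_j)·cross = 23.5·292.5000 = 6873.7500
edge 4: (9,36)→(8.5,36.5)  cross = 9·36.5 − 8.5·36 = 22.5000; (r_i+r_j)·cross = 17.5·22.5000 = 393.7500
edge 5: (8.5,36.5)→(2,9)  cross = 8.5·9 − 2·36.5 = 3.5000; (r_i+r_j)·cross = 10.5·3.5000 = 36.7500
Σcross = 323.7500 → A = |Σcross|/2 = 161.8750 mm²
Σ(r_i+r_j)·cross = 8424.3750 → first moment M = |Σ|/6 = 1404.0625
R_c = M/A = 1404.0625/161.8750 = 8.6737 mm
θ = 167° = 2.914700 rad
V = θ·R_c·A = 2.914700·8.6737·161.8750 = 4092.421 mm³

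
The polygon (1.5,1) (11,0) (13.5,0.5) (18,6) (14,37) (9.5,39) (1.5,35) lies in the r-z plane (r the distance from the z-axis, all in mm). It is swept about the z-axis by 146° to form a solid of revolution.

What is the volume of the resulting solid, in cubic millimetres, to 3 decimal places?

Volume = 12027.838 mm³

Profile (r,z), 7 vertices: (1.5,1) (11,0) (13.5,0.5) (18,6) (14,37) (9.5,39) (1.5,35)
edge 0: (1.5,1)→(11,0)  cross = 1.5·0 − 11·1 = -11.0000; (r_i+r_j)·cross = 12.5·-11.0000 = -137.5000
edge 1: (11,0)→(13.5,0.5)  cross = 11·0.5 − 13.5·0 = 5.5000; (r_i+r_j)·cross = 24.5·5.5000 = 134.7500
edge 2: (13.5,0.5)→(18,6)  cross = 13.5·6 − 18·0.5 = 72.0000; (r_i+r_j)·cross = 31.5·72.0000 = 2268.0000
edge 3: (18,6)→(14,37)  cross = 18·37 − 14·6 = 582.0000; (r_i+r_j)·cross = 32·582.0000 = 18624.0000
edge 4: (14,37)→(9.5,39)  cross = 14·39 − 9.5·37 = 194.5000; (r_i+r_j)·cross = 23.5·194.5000 = 4570.7500
edge 5: (9.5,39)→(1.5,35)  cross = 9.5·35 − 1.5·39 = 274.0000; (r_i+r_j)·cross = 11·274.0000 = 3014.0000
edge 6: (1.5,35)→(1.5,1)  cross = 1.5·1 − 1.5·35 = -51.0000; (r_i+r_j)·cross = 3·-51.0000 = -153.0000
Σcross = 1066.0000 → A = |Σcross|/2 = 533.0000 mm²
Σ(r_i+r_j)·cross = 28321.0000 → first moment M = |Σ|/6 = 4720.1667
R_c = M/A = 4720.1667/533.0000 = 8.8558 mm
θ = 146° = 2.548181 rad
V = θ·R_c·A = 2.548181·8.8558·533.0000 = 12027.838 mm³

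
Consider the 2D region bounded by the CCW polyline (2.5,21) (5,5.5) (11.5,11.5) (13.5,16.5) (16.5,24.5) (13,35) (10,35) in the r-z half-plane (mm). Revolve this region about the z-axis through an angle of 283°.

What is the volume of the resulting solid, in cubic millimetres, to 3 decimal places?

Profile (r,z), 7 vertices: (2.5,21) (5,5.5) (11.5,11.5) (13.5,16.5) (16.5,24.5) (13,35) (10,35)
edge 0: (2.5,21)→(5,5.5)  cross = 2.5·5.5 − 5·21 = -91.2500; (r_i+r_j)·cross = 7.5·-91.2500 = -684.3750
edge 1: (5,5.5)→(11.5,11.5)  cross = 5·11.5 − 11.5·5.5 = -5.7500; (r_i+r_j)·cross = 16.5·-5.7500 = -94.8750
edge 2: (11.5,11.5)→(13.5,16.5)  cross = 11.5·16.5 − 13.5·11.5 = 34.5000; (r_i+r_j)·cross = 25·34.5000 = 862.5000
edge 3: (13.5,16.5)→(16.5,24.5)  cross = 13.5·24.5 − 16.5·16.5 = 58.5000; (r_i+r_j)·cross = 30·58.5000 = 1755.0000
edge 4: (16.5,24.5)→(13,35)  cross = 16.5·35 − 13·24.5 = 259.0000; (r_i+r_j)·cross = 29.5·259.0000 = 7640.5000
edge 5: (13,35)→(10,35)  cross = 13·35 − 10·35 = 105.0000; (r_i+r_j)·cross = 23·105.0000 = 2415.0000
edge 6: (10,35)→(2.5,21)  cross = 10·21 − 2.5·35 = 122.5000; (r_i+r_j)·cross = 12.5·122.5000 = 1531.2500
Σcross = 482.5000 → A = |Σcross|/2 = 241.2500 mm²
Σ(r_i+r_j)·cross = 13425.0000 → first moment M = |Σ|/6 = 2237.5000
R_c = M/A = 2237.5000/241.2500 = 9.2746 mm
θ = 283° = 4.939282 rad
V = θ·R_c·A = 4.939282·9.2746·241.2500 = 11051.643 mm³

Volume = 11051.643 mm³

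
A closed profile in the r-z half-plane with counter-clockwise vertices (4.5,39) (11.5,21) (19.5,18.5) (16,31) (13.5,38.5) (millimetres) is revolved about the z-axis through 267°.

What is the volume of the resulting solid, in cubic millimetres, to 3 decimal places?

Volume = 8833.279 mm³

Profile (r,z), 5 vertices: (4.5,39) (11.5,21) (19.5,18.5) (16,31) (13.5,38.5)
edge 0: (4.5,39)→(11.5,21)  cross = 4.5·21 − 11.5·39 = -354.0000; (r_i+r_j)·cross = 16·-354.0000 = -5664.0000
edge 1: (11.5,21)→(19.5,18.5)  cross = 11.5·18.5 − 19.5·21 = -196.7500; (r_i+r_j)·cross = 31·-196.7500 = -6099.2500
edge 2: (19.5,18.5)→(16,31)  cross = 19.5·31 − 16·18.5 = 308.5000; (r_i+r_j)·cross = 35.5·308.5000 = 10951.7500
edge 3: (16,31)→(13.5,38.5)  cross = 16·38.5 − 13.5·31 = 197.5000; (r_i+r_j)·cross = 29.5·197.5000 = 5826.2500
edge 4: (13.5,38.5)→(4.5,39)  cross = 13.5·39 − 4.5·38.5 = 353.2500; (r_i+r_j)·cross = 18·353.2500 = 6358.5000
Σcross = 308.5000 → A = |Σcross|/2 = 154.2500 mm²
Σ(r_i+r_j)·cross = 11373.2500 → first moment M = |Σ|/6 = 1895.5417
R_c = M/A = 1895.5417/154.2500 = 12.2888 mm
θ = 267° = 4.660029 rad
V = θ·R_c·A = 4.660029·12.2888·154.2500 = 8833.279 mm³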